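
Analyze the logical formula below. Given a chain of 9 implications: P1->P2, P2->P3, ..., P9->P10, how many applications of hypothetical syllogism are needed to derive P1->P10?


With 9 implications in a chain connecting 10 propositions:
P1->P2, P2->P3, ..., P9->P10
Steps needed = (number of implications) - 1 = 9 - 1 = 8

8


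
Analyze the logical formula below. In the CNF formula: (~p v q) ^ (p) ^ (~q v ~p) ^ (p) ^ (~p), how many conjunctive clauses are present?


A CNF formula is a conjunction of clauses.
Clauses are separated by ^.
Counting the conjuncts: 5 clauses.

5


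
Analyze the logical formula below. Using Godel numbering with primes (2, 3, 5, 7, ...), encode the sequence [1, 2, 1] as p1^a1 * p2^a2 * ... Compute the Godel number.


Encode each element as an exponent of the corresponding prime:
  2^1 = 2
  3^2 = 9
  5^1 = 5
Product = 2 * 9 * 5 = 90

90


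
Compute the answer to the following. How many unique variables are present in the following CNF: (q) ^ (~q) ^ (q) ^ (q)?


Identify each variable that appears in the formula.
Variables found: q
Count = 1

1


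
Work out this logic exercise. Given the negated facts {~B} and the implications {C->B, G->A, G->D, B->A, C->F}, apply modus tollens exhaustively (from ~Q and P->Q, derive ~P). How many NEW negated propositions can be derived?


Initial negated facts: {~B}
Apply modus tollens to closure:
  ~B and C->B  =>  ~C
Final negated: {~B, ~C}
New negations: {~C}
Count = 1

1


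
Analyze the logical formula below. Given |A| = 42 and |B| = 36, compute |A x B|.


The Cartesian product A x B contains all ordered pairs (a, b).
|A x B| = |A| * |B| = 42 * 36 = 1512

1512


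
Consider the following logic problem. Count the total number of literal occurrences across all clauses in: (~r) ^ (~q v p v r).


Counting literals in each clause:
Clause 1: 1 literal(s)
Clause 2: 3 literal(s)
Total = 4

4


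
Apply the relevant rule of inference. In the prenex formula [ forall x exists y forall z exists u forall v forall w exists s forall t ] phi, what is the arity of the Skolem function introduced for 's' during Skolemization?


Quantifier prefix: forall x exists y forall z exists u forall v forall w exists s forall t
's' is existentially quantified at position 7.
Universal variables preceding it: x, z, v, w
Skolem function arity = 4

4


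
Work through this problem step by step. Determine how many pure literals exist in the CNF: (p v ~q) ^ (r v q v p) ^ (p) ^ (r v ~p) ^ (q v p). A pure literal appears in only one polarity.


Check each variable for pure literal status:
p: mixed (not pure)
q: mixed (not pure)
r: pure positive
Pure literal count = 1

1


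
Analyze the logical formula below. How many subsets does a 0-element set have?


The power set of a set with n elements has 2^n elements.
|P(S)| = 2^0 = 1

1


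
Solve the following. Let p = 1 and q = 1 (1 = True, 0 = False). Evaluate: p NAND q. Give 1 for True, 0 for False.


p = 1, q = 1
Operation: p NAND q
Evaluate: 1 NAND 1 = 0

0


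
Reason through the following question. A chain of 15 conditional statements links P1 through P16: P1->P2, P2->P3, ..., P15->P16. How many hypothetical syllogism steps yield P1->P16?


With 15 implications in a chain connecting 16 propositions:
P1->P2, P2->P3, ..., P15->P16
Steps needed = (number of implications) - 1 = 15 - 1 = 14

14


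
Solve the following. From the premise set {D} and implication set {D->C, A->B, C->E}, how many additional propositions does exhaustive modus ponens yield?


Initial facts: {D}
Apply modus ponens to closure:
  D and D->C  =>  C
  C and C->E  =>  E
Final known: {C, D, E}
New propositions: {C, E}
Count = 2

2


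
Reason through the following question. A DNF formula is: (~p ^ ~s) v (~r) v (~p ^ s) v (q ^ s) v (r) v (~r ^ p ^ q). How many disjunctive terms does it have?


A DNF formula is a disjunction of terms (conjunctions).
Terms are separated by v.
Counting the disjuncts: 6 terms.

6


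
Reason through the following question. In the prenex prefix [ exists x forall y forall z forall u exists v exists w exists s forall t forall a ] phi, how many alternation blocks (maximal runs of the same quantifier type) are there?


Quantifier-type sequence: E A A A E E E A A  (A=forall, E=exists)
Group into maximal same-type runs:
  Ex1 | Ax3 | Ex3 | Ax2
Number of blocks = 4

4


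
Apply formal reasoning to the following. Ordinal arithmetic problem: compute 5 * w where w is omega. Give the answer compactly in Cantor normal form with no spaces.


Compute 5 * w.
Ordinal * is associative and left-distributive over +, but NOT commutative; for finite n>1, n*w = w but w*n stays w*n.
For finite n>0, n * w = sup{n*k : k<w} = w. So 5 * w = w.
Result = w

w


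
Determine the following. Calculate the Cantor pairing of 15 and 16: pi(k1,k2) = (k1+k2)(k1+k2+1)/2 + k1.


k1 + k2 = 31
(k1+k2)(k1+k2+1)/2 = 31 * 32 / 2 = 496
pi = 496 + 15 = 511

511


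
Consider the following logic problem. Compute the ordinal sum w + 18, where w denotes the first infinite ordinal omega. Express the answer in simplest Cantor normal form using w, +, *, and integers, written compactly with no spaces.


Compute w + 18.
Ordinal + is associative but NOT commutative; for finite n>0, n + w = w but w + n stays w+n.
w + 18 is already in normal form (a successor ordinal beyond w).
Result = w+18

w+18


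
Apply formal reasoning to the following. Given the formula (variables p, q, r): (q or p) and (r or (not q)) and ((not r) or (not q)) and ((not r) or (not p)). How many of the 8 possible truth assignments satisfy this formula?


Evaluate all 8 assignments for p, q, r:
p=0, q=0, r=0: 0
p=0, q=0, r=1: 0
p=0, q=1, r=0: 0
p=0, q=1, r=1: 0
p=1, q=0, r=0: 1
p=1, q=0, r=1: 0
p=1, q=1, r=0: 0
p=1, q=1, r=1: 0
Satisfying count = 1

1


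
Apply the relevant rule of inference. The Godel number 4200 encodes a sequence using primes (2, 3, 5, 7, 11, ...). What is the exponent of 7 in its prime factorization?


Factorize 4200 by dividing by 7 repeatedly.
Division steps: 7 divides 4200 exactly 1 time(s).
Exponent of 7 = 1

1


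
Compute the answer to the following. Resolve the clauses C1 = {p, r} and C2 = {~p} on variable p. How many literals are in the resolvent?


Remove p from C1 and ~p from C2.
C1 remainder: {r}
C2 remainder: {}
Union (resolvent): {r}
Resolvent has 1 literal(s).

1


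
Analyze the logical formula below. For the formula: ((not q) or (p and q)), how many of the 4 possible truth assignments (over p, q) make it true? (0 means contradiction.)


Check all 4 assignments:
p=0, q=0: 1
p=0, q=1: 0
p=1, q=0: 1
p=1, q=1: 1
Count of True = 3

3


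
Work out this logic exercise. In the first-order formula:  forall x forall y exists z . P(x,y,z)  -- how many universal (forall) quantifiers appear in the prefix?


Quantifier prefix: forall x forall y exists z
Mark each quantifier type:
  U U E
Universal count = 2, Existential count = 1
Asked for universal (forall) quantifiers: 2

2


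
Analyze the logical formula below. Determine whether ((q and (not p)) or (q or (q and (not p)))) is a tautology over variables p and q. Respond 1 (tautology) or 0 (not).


Check all 4 assignments:
p=0, q=0: 0
p=0, q=1: 1
p=1, q=0: 0
p=1, q=1: 1
Satisfying count = 2/4.
Tautology iff count = 4: no.

0


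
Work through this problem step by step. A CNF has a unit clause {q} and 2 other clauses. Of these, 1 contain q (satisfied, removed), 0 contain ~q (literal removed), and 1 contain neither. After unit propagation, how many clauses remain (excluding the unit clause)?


Satisfied (removed): 1
Shortened (remain): 0
Unchanged (remain): 1
Remaining = 0 + 1 = 1

1


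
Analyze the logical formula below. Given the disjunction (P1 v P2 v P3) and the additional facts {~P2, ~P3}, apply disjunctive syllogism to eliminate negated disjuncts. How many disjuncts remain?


Original disjuncts (3): P1, P2, P3
Negated (eliminate): ~P2, ~P3
Remaining disjuncts: P1
Count = 3 - 2 = 1

1


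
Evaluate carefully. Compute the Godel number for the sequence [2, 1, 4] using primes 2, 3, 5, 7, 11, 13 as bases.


Encode each element as an exponent of the corresponding prime:
  2^2 = 4
  3^1 = 3
  5^4 = 625
Product = 4 * 3 * 625 = 7500

7500


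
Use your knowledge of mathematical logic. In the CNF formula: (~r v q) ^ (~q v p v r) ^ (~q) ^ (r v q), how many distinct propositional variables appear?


Identify each variable that appears in the formula.
Variables found: p, q, r
Count = 3

3


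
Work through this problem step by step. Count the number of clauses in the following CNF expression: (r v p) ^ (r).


A CNF formula is a conjunction of clauses.
Clauses are separated by ^.
Counting the conjuncts: 2 clauses.

2


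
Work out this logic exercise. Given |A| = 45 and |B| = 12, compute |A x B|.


The Cartesian product A x B contains all ordered pairs (a, b).
|A x B| = |A| * |B| = 45 * 12 = 540

540


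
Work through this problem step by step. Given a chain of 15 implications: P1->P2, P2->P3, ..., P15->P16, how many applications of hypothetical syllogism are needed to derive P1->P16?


With 15 implications in a chain connecting 16 propositions:
P1->P2, P2->P3, ..., P15->P16
Steps needed = (number of implications) - 1 = 15 - 1 = 14

14


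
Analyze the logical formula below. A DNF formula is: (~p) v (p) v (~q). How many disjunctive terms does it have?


A DNF formula is a disjunction of terms (conjunctions).
Terms are separated by v.
Counting the disjuncts: 3 terms.

3


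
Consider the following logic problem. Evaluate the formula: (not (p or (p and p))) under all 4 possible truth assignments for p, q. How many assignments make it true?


Check all 4 assignments:
p=0, q=0: 1
p=0, q=1: 1
p=1, q=0: 0
p=1, q=1: 0
Count of True = 2

2


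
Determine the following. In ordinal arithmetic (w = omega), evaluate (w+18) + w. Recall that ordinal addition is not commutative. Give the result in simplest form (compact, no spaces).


Compute (w+18) + w.
Ordinal + is associative but NOT commutative; for finite n>0, n + w = w but w + n stays w+n.
(w+18) + w = w + (18+w) = w + w = w*2 (the finite tail 18 is absorbed by the right w).
Result = w*2

w*2


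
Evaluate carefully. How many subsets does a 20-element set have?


The power set of a set with n elements has 2^n elements.
|P(S)| = 2^20 = 1048576

1048576


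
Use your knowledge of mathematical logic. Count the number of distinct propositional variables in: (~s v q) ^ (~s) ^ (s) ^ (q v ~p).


Identify each variable that appears in the formula.
Variables found: p, q, s
Count = 3

3


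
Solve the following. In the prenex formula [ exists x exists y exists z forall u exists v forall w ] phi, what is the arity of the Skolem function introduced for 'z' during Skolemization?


Quantifier prefix: exists x exists y exists z forall u exists v forall w
'z' is existentially quantified at position 3.
No universal quantifiers precede it.
Skolem function arity = 0 (a Skolem constant)

0


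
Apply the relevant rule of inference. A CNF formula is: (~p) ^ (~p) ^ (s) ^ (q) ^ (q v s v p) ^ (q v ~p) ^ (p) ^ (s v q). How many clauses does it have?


A CNF formula is a conjunction of clauses.
Clauses are separated by ^.
Counting the conjuncts: 8 clauses.

8


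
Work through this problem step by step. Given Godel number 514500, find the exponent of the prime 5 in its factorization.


Factorize 514500 by dividing by 5 repeatedly.
Division steps: 5 divides 514500 exactly 3 time(s).
Exponent of 5 = 3

3


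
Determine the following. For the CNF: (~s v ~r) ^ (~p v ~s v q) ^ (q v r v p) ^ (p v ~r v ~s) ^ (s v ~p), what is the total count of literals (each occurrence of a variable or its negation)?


Counting literals in each clause:
Clause 1: 2 literal(s)
Clause 2: 3 literal(s)
Clause 3: 3 literal(s)
Clause 4: 3 literal(s)
Clause 5: 2 literal(s)
Total = 13

13


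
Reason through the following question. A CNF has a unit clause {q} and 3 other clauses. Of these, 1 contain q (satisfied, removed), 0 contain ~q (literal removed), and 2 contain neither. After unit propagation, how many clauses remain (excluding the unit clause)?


Satisfied (removed): 1
Shortened (remain): 0
Unchanged (remain): 2
Remaining = 0 + 2 = 2

2


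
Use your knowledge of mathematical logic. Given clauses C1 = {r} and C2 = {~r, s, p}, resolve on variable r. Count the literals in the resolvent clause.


Remove r from C1 and ~r from C2.
C1 remainder: {}
C2 remainder: {s, p}
Union (resolvent): {p, s}
Resolvent has 2 literal(s).

2


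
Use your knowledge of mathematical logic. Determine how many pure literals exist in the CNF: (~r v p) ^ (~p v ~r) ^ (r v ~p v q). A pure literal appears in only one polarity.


Check each variable for pure literal status:
p: mixed (not pure)
q: pure positive
r: mixed (not pure)
Pure literal count = 1

1


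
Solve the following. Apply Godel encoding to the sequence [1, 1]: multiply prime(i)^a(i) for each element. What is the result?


Encode each element as an exponent of the corresponding prime:
  2^1 = 2
  3^1 = 3
Product = 2 * 3 = 6

6


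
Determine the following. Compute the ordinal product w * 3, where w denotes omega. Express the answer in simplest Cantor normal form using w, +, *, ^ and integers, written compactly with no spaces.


Compute w * 3.
Ordinal * is associative and left-distributive over +, but NOT commutative; for finite n>1, n*w = w but w*n stays w*n.
w * 3 means 3 copies of w concatenated: w*3.
Result = w*3

w*3


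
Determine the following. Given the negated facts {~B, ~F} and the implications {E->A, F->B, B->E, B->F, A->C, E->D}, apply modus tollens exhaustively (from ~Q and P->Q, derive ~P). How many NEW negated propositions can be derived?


Initial negated facts: {~B, ~F}
Apply modus tollens to closure:
  (no implication fires)
Final negated: {~B, ~F}
New negations: {(none)}
Count = 0

0


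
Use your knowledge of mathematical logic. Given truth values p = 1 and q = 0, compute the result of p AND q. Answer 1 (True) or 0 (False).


p = 1, q = 0
Operation: p AND q
Evaluate: 1 AND 0 = 0

0


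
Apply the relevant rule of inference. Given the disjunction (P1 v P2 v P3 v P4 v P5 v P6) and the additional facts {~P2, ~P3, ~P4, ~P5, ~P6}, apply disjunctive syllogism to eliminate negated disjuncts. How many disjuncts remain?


Original disjuncts (6): P1, P2, P3, P4, P5, P6
Negated (eliminate): ~P2, ~P3, ~P4, ~P5, ~P6
Remaining disjuncts: P1
Count = 6 - 5 = 1

1


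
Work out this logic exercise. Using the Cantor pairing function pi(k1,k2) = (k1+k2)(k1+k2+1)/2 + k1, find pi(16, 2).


k1 + k2 = 18
(k1+k2)(k1+k2+1)/2 = 18 * 19 / 2 = 171
pi = 171 + 16 = 187

187


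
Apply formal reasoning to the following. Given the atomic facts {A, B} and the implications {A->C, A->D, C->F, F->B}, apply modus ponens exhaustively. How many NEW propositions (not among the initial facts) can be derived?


Initial facts: {A, B}
Apply modus ponens to closure:
  A and A->C  =>  C
  A and A->D  =>  D
  C and C->F  =>  F
Final known: {A, B, C, D, F}
New propositions: {C, D, F}
Count = 3

3


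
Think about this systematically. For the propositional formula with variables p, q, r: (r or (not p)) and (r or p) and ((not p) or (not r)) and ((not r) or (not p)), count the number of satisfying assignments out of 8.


Evaluate all 8 assignments for p, q, r:
p=0, q=0, r=0: 0
p=0, q=0, r=1: 1
p=0, q=1, r=0: 0
p=0, q=1, r=1: 1
p=1, q=0, r=0: 0
p=1, q=0, r=1: 0
p=1, q=1, r=0: 0
p=1, q=1, r=1: 0
Satisfying count = 2

2


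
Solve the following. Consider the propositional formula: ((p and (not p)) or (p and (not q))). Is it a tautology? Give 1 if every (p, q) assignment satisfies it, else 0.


Check all 4 assignments:
p=0, q=0: 0
p=0, q=1: 0
p=1, q=0: 1
p=1, q=1: 0
Satisfying count = 1/4.
Tautology iff count = 4: no.

0


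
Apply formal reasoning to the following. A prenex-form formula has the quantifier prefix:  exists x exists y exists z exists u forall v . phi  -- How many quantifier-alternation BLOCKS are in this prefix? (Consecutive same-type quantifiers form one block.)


Quantifier-type sequence: E E E E A  (A=forall, E=exists)
Group into maximal same-type runs:
  Ex4 | Ax1
Number of blocks = 2

2


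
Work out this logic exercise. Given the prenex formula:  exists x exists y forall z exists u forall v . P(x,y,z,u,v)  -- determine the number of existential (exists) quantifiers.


Quantifier prefix: exists x exists y forall z exists u forall v
Mark each quantifier type:
  E E U E U
Universal count = 2, Existential count = 3
Asked for existential (exists) quantifiers: 3

3


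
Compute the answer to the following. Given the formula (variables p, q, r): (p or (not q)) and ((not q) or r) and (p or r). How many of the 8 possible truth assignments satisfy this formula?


Evaluate all 8 assignments for p, q, r:
p=0, q=0, r=0: 0
p=0, q=0, r=1: 1
p=0, q=1, r=0: 0
p=0, q=1, r=1: 0
p=1, q=0, r=0: 1
p=1, q=0, r=1: 1
p=1, q=1, r=0: 0
p=1, q=1, r=1: 1
Satisfying count = 4

4


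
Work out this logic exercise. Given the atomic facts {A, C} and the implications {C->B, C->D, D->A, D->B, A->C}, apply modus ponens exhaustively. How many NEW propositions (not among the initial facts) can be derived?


Initial facts: {A, C}
Apply modus ponens to closure:
  C and C->B  =>  B
  C and C->D  =>  D
Final known: {A, B, C, D}
New propositions: {B, D}
Count = 2

2


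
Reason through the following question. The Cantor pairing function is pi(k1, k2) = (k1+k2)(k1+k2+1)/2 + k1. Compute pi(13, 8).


k1 + k2 = 21
(k1+k2)(k1+k2+1)/2 = 21 * 22 / 2 = 231
pi = 231 + 13 = 244

244


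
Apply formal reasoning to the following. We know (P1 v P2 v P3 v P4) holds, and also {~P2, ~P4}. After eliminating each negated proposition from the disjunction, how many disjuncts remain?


Original disjuncts (4): P1, P2, P3, P4
Negated (eliminate): ~P2, ~P4
Remaining disjuncts: P1, P3
Count = 4 - 2 = 2

2


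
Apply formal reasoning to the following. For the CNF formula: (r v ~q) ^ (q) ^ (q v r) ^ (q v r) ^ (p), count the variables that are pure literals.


Check each variable for pure literal status:
p: pure positive
q: mixed (not pure)
r: pure positive
Pure literal count = 2

2


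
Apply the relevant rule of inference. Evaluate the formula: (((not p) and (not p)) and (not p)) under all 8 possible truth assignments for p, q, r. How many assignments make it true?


Check all 8 assignments:
p=0, q=0, r=0: 1
p=0, q=0, r=1: 1
p=0, q=1, r=0: 1
p=0, q=1, r=1: 1
p=1, q=0, r=0: 0
p=1, q=0, r=1: 0
p=1, q=1, r=0: 0
p=1, q=1, r=1: 0
Count of True = 4

4


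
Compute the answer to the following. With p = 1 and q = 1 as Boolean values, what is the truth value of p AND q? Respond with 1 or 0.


p = 1, q = 1
Operation: p AND q
Evaluate: 1 AND 1 = 1

1


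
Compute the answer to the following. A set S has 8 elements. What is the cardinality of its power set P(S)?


The power set of a set with n elements has 2^n elements.
|P(S)| = 2^8 = 256

256


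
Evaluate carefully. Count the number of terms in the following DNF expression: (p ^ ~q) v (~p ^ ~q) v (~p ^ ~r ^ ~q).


A DNF formula is a disjunction of terms (conjunctions).
Terms are separated by v.
Counting the disjuncts: 3 terms.

3


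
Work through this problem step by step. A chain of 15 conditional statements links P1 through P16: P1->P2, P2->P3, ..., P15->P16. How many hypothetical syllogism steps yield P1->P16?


With 15 implications in a chain connecting 16 propositions:
P1->P2, P2->P3, ..., P15->P16
Steps needed = (number of implications) - 1 = 15 - 1 = 14

14


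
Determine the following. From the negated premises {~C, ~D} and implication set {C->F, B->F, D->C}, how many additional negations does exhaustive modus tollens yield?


Initial negated facts: {~C, ~D}
Apply modus tollens to closure:
  (no implication fires)
Final negated: {~C, ~D}
New negations: {(none)}
Count = 0

0


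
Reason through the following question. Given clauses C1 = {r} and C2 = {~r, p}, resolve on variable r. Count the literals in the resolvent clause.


Remove r from C1 and ~r from C2.
C1 remainder: {}
C2 remainder: {p}
Union (resolvent): {p}
Resolvent has 1 literal(s).

1


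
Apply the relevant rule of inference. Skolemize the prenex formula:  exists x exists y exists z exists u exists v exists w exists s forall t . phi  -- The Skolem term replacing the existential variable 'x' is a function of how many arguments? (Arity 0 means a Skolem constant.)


Quantifier prefix: exists x exists y exists z exists u exists v exists w exists s forall t
'x' is existentially quantified at position 1.
No universal quantifiers precede it.
Skolem function arity = 0 (a Skolem constant)

0


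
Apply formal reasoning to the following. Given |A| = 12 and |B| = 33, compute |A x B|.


The Cartesian product A x B contains all ordered pairs (a, b).
|A x B| = |A| * |B| = 12 * 33 = 396

396


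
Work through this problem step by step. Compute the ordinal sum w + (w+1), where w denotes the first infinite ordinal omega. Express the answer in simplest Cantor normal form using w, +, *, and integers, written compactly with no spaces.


Compute w + (w+1).
Ordinal + is associative but NOT commutative; for finite n>0, n + w = w but w + n stays w+n.
w + (w+1) = (w+w) + 1 = w*2+1.
Result = w*2+1

w*2+1


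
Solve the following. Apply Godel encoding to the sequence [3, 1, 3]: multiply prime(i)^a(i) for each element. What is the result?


Encode each element as an exponent of the corresponding prime:
  2^3 = 8
  3^1 = 3
  5^3 = 125
Product = 8 * 3 * 125 = 3000

3000


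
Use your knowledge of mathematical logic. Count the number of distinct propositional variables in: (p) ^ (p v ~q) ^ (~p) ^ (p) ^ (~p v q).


Identify each variable that appears in the formula.
Variables found: p, q
Count = 2

2


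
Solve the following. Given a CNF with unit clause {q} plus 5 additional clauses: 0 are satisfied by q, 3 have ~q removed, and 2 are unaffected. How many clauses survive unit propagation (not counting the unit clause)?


Satisfied (removed): 0
Shortened (remain): 3
Unchanged (remain): 2
Remaining = 3 + 2 = 5

5


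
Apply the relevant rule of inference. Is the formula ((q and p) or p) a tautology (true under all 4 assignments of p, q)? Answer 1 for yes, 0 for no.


Check all 4 assignments:
p=0, q=0: 0
p=0, q=1: 0
p=1, q=0: 1
p=1, q=1: 1
Satisfying count = 2/4.
Tautology iff count = 4: no.

0


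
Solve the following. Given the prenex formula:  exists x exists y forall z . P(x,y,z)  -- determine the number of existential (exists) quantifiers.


Quantifier prefix: exists x exists y forall z
Mark each quantifier type:
  E E U
Universal count = 1, Existential count = 2
Asked for existential (exists) quantifiers: 2

2


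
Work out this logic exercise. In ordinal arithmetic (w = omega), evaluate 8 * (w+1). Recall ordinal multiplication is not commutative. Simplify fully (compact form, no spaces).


Compute 8 * (w+1).
Ordinal * is associative and left-distributive over +, but NOT commutative; for finite n>1, n*w = w but w*n stays w*n.
By left-distributivity: 8 * (w+1) = 8*w + 8*1 = w + 8 = w+8.
Result = w+8

w+8


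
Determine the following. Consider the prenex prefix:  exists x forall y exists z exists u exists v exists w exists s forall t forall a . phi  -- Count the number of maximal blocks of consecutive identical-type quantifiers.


Quantifier-type sequence: E A E E E E E A A  (A=forall, E=exists)
Group into maximal same-type runs:
  Ex1 | Ax1 | Ex5 | Ax2
Number of blocks = 4

4


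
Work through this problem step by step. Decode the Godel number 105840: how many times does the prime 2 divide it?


Factorize 105840 by dividing by 2 repeatedly.
Division steps: 2 divides 105840 exactly 4 time(s).
Exponent of 2 = 4

4


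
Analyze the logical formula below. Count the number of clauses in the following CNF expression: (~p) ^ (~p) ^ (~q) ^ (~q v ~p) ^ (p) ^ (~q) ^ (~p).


A CNF formula is a conjunction of clauses.
Clauses are separated by ^.
Counting the conjuncts: 7 clauses.

7


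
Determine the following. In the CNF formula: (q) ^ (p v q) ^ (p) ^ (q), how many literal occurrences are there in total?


Counting literals in each clause:
Clause 1: 1 literal(s)
Clause 2: 2 literal(s)
Clause 3: 1 literal(s)
Clause 4: 1 literal(s)
Total = 5

5


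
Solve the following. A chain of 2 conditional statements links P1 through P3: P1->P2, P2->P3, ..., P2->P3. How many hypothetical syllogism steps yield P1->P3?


With 2 implications in a chain connecting 3 propositions:
P1->P2, P2->P3, ..., P2->P3
Steps needed = (number of implications) - 1 = 2 - 1 = 1

1


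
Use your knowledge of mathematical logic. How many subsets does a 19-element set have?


The power set of a set with n elements has 2^n elements.
|P(S)| = 2^19 = 524288

524288


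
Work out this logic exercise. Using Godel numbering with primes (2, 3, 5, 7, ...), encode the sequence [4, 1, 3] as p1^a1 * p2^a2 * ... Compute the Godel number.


Encode each element as an exponent of the corresponding prime:
  2^4 = 16
  3^1 = 3
  5^3 = 125
Product = 16 * 3 * 125 = 6000

6000


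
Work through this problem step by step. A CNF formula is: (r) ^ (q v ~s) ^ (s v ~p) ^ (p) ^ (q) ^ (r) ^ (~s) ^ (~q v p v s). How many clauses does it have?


A CNF formula is a conjunction of clauses.
Clauses are separated by ^.
Counting the conjuncts: 8 clauses.

8


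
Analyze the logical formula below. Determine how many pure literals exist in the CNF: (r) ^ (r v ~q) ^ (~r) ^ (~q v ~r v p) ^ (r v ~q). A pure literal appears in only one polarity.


Check each variable for pure literal status:
p: pure positive
q: pure negative
r: mixed (not pure)
Pure literal count = 2

2


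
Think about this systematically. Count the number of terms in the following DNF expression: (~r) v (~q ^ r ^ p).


A DNF formula is a disjunction of terms (conjunctions).
Terms are separated by v.
Counting the disjuncts: 2 terms.

2


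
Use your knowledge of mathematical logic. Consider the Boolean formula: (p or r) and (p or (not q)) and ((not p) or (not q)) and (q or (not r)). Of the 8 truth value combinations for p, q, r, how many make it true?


Evaluate all 8 assignments for p, q, r:
p=0, q=0, r=0: 0
p=0, q=0, r=1: 0
p=0, q=1, r=0: 0
p=0, q=1, r=1: 0
p=1, q=0, r=0: 1
p=1, q=0, r=1: 0
p=1, q=1, r=0: 0
p=1, q=1, r=1: 0
Satisfying count = 1

1


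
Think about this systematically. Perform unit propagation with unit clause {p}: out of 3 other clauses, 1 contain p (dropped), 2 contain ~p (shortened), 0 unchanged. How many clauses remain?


Satisfied (removed): 1
Shortened (remain): 2
Unchanged (remain): 0
Remaining = 2 + 0 = 2

2


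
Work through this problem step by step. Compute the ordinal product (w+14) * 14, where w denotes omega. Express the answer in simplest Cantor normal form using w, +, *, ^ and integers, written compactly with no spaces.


Compute (w+14) * 14.
Ordinal * is associative and left-distributive over +, but NOT commutative; for finite n>1, n*w = w but w*n stays w*n.
(w+14) * 14 = (w+14) repeated 14 times. Each intermediate +14 is absorbed by the following w; only the last survives: w*14+14.
Result = w*14+14

w*14+14


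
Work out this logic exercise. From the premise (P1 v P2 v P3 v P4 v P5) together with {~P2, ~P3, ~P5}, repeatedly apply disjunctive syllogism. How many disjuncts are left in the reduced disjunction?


Original disjuncts (5): P1, P2, P3, P4, P5
Negated (eliminate): ~P2, ~P3, ~P5
Remaining disjuncts: P1, P4
Count = 5 - 3 = 2

2


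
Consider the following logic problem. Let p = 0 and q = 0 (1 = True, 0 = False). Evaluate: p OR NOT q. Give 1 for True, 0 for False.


p = 0, q = 0
Operation: p OR NOT q
Evaluate: 0 OR NOT 0 = 1

1


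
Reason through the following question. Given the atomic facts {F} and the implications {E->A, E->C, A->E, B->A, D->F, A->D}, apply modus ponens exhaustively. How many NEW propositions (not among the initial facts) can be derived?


Initial facts: {F}
Apply modus ponens to closure:
  (no implication fires)
Final known: {F}
New propositions: {(none)}
Count = 0

0


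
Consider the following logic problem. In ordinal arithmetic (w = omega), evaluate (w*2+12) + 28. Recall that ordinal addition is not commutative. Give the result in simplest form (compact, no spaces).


Compute (w*2+12) + 28.
Ordinal + is associative but NOT commutative; for finite n>0, n + w = w but w + n stays w+n.
By associativity: (w*2+12) + 28 = w*2 + (12+28) = w*2+40.
Result = w*2+40

w*2+40


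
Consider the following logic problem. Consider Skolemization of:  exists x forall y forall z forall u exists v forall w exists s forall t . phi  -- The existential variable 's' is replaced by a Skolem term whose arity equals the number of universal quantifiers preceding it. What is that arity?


Quantifier prefix: exists x forall y forall z forall u exists v forall w exists s forall t
's' is existentially quantified at position 7.
Universal variables preceding it: y, z, u, w
Skolem function arity = 4

4


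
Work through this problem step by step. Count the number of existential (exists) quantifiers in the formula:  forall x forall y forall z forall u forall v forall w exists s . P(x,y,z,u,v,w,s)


Quantifier prefix: forall x forall y forall z forall u forall v forall w exists s
Mark each quantifier type:
  U U U U U U E
Universal count = 6, Existential count = 1
Asked for existential (exists) quantifiers: 1

1


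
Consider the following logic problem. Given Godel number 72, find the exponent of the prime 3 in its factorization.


Factorize 72 by dividing by 3 repeatedly.
Division steps: 3 divides 72 exactly 2 time(s).
Exponent of 3 = 2

2


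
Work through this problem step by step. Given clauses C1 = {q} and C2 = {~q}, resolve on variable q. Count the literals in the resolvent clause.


Remove q from C1 and ~q from C2.
C1 remainder: {}
C2 remainder: {}
Union (resolvent): {} (empty clause)
Resolvent has 0 literal(s).

0


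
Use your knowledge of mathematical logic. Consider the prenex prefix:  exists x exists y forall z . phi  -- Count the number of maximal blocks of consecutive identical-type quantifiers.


Quantifier-type sequence: E E A  (A=forall, E=exists)
Group into maximal same-type runs:
  Ex2 | Ax1
Number of blocks = 2

2


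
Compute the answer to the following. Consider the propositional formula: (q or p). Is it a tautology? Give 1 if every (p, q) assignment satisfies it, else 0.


Check all 4 assignments:
p=0, q=0: 0
p=0, q=1: 1
p=1, q=0: 1
p=1, q=1: 1
Satisfying count = 3/4.
Tautology iff count = 4: no.

0


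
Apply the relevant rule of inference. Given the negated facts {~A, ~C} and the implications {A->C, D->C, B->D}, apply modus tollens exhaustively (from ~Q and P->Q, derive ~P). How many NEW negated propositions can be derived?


Initial negated facts: {~A, ~C}
Apply modus tollens to closure:
  ~C and D->C  =>  ~D
  ~D and B->D  =>  ~B
Final negated: {~A, ~B, ~C, ~D}
New negations: {~B, ~D}
Count = 2

2


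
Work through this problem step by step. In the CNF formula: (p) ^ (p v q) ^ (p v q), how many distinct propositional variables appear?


Identify each variable that appears in the formula.
Variables found: p, q
Count = 2

2


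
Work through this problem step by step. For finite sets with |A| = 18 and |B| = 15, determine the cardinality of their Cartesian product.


The Cartesian product A x B contains all ordered pairs (a, b).
|A x B| = |A| * |B| = 18 * 15 = 270

270


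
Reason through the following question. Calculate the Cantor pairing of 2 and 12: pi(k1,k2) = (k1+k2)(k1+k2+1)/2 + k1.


k1 + k2 = 14
(k1+k2)(k1+k2+1)/2 = 14 * 15 / 2 = 105
pi = 105 + 2 = 107

107


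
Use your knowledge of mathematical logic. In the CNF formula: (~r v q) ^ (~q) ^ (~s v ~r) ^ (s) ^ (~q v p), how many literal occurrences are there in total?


Counting literals in each clause:
Clause 1: 2 literal(s)
Clause 2: 1 literal(s)
Clause 3: 2 literal(s)
Clause 4: 1 literal(s)
Clause 5: 2 literal(s)
Total = 8

8


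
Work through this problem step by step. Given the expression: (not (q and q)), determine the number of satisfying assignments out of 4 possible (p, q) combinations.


Check all 4 assignments:
p=0, q=0: 1
p=0, q=1: 0
p=1, q=0: 1
p=1, q=1: 0
Count of True = 2

2


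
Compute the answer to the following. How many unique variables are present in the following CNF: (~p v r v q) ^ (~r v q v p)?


Identify each variable that appears in the formula.
Variables found: p, q, r
Count = 3

3


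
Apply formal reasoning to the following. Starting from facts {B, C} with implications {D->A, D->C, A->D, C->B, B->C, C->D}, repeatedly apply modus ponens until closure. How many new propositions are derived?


Initial facts: {B, C}
Apply modus ponens to closure:
  C and C->D  =>  D
  D and D->A  =>  A
Final known: {A, B, C, D}
New propositions: {A, D}
Count = 2

2


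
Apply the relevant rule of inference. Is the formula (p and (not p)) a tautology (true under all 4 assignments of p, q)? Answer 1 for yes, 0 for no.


Check all 4 assignments:
p=0, q=0: 0
p=0, q=1: 0
p=1, q=0: 0
p=1, q=1: 0
Satisfying count = 0/4.
Tautology iff count = 4: no.

0


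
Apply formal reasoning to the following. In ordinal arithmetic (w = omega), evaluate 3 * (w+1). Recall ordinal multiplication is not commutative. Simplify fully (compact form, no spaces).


Compute 3 * (w+1).
Ordinal * is associative and left-distributive over +, but NOT commutative; for finite n>1, n*w = w but w*n stays w*n.
By left-distributivity: 3 * (w+1) = 3*w + 3*1 = w + 3 = w+3.
Result = w+3

w+3


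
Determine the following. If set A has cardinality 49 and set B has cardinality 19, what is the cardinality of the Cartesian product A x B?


The Cartesian product A x B contains all ordered pairs (a, b).
|A x B| = |A| * |B| = 49 * 19 = 931

931


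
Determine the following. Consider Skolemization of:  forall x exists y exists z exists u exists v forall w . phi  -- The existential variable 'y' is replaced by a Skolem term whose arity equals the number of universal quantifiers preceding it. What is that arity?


Quantifier prefix: forall x exists y exists z exists u exists v forall w
'y' is existentially quantified at position 2.
Universal variables preceding it: x
Skolem function arity = 1

1


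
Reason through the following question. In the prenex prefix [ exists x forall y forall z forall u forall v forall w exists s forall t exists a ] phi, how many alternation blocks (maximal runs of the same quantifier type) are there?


Quantifier-type sequence: E A A A A A E A E  (A=forall, E=exists)
Group into maximal same-type runs:
  Ex1 | Ax5 | Ex1 | Ax1 | Ex1
Number of blocks = 5

5


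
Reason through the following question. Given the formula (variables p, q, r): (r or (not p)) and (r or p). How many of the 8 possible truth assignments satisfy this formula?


Evaluate all 8 assignments for p, q, r:
p=0, q=0, r=0: 0
p=0, q=0, r=1: 1
p=0, q=1, r=0: 0
p=0, q=1, r=1: 1
p=1, q=0, r=0: 0
p=1, q=0, r=1: 1
p=1, q=1, r=0: 0
p=1, q=1, r=1: 1
Satisfying count = 4

4


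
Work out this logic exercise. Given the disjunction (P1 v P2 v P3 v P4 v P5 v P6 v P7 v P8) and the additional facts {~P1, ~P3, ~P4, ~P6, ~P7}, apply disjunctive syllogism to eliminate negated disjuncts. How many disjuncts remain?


Original disjuncts (8): P1, P2, P3, P4, P5, P6, P7, P8
Negated (eliminate): ~P1, ~P3, ~P4, ~P6, ~P7
Remaining disjuncts: P2, P5, P8
Count = 8 - 5 = 3

3


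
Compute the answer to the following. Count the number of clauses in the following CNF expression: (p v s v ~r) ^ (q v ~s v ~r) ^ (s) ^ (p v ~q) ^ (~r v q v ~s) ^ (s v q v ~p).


A CNF formula is a conjunction of clauses.
Clauses are separated by ^.
Counting the conjuncts: 6 clauses.

6


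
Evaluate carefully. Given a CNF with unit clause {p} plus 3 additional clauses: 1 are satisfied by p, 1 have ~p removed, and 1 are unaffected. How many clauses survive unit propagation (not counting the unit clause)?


Satisfied (removed): 1
Shortened (remain): 1
Unchanged (remain): 1
Remaining = 1 + 1 = 2

2


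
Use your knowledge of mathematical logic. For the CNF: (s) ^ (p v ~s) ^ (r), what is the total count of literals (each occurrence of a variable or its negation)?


Counting literals in each clause:
Clause 1: 1 literal(s)
Clause 2: 2 literal(s)
Clause 3: 1 literal(s)
Total = 4

4


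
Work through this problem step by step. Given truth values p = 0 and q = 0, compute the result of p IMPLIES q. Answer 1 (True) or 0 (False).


p = 0, q = 0
Operation: p IMPLIES q
Evaluate: 0 IMPLIES 0 = 1

1


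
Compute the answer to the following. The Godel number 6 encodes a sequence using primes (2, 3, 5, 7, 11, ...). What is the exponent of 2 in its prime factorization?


Factorize 6 by dividing by 2 repeatedly.
Division steps: 2 divides 6 exactly 1 time(s).
Exponent of 2 = 1

1


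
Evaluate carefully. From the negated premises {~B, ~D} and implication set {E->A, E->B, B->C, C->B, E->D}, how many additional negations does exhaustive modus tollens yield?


Initial negated facts: {~B, ~D}
Apply modus tollens to closure:
  ~B and E->B  =>  ~E
  ~B and C->B  =>  ~C
Final negated: {~B, ~C, ~D, ~E}
New negations: {~C, ~E}
Count = 2

2


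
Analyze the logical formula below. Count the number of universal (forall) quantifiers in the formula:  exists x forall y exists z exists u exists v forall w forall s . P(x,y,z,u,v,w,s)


Quantifier prefix: exists x forall y exists z exists u exists v forall w forall s
Mark each quantifier type:
  E U E E E U U
Universal count = 3, Existential count = 4
Asked for universal (forall) quantifiers: 3

3


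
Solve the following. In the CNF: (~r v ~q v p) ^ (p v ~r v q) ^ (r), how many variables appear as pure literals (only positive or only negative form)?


Check each variable for pure literal status:
p: pure positive
q: mixed (not pure)
r: mixed (not pure)
Pure literal count = 1

1


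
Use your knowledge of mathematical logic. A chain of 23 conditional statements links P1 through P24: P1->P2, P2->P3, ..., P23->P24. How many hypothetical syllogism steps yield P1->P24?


With 23 implications in a chain connecting 24 propositions:
P1->P2, P2->P3, ..., P23->P24
Steps needed = (number of implications) - 1 = 23 - 1 = 22

22


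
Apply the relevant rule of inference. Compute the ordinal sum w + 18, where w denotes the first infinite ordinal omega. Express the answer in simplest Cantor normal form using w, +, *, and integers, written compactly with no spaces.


Compute w + 18.
Ordinal + is associative but NOT commutative; for finite n>0, n + w = w but w + n stays w+n.
w + 18 is already in normal form (a successor ordinal beyond w).
Result = w+18

w+18


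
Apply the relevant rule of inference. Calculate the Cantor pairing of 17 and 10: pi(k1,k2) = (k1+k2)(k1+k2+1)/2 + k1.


k1 + k2 = 27
(k1+k2)(k1+k2+1)/2 = 27 * 28 / 2 = 378
pi = 378 + 17 = 395

395


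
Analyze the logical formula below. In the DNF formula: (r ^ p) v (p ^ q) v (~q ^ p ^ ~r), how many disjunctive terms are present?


A DNF formula is a disjunction of terms (conjunctions).
Terms are separated by v.
Counting the disjuncts: 3 terms.

3


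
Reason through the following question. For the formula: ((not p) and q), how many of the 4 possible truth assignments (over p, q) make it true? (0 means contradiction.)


Check all 4 assignments:
p=0, q=0: 0
p=0, q=1: 1
p=1, q=0: 0
p=1, q=1: 0
Count of True = 1

1


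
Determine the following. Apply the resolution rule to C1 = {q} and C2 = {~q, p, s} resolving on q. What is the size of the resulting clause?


Remove q from C1 and ~q from C2.
C1 remainder: {}
C2 remainder: {p, s}
Union (resolvent): {p, s}
Resolvent has 2 literal(s).

2
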